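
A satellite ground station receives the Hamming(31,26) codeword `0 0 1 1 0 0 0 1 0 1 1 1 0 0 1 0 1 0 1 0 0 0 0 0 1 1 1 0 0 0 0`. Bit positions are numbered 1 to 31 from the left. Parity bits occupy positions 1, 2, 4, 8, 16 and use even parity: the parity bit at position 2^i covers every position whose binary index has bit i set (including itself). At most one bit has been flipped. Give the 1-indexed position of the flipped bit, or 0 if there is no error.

s1: b1⊕b3⊕b5⊕b7⊕b9⊕b11⊕b13⊕b15⊕b17⊕b19⊕b21⊕b23⊕b25⊕b27⊕b29⊕b31 = 0⊕1⊕0⊕0⊕0⊕1⊕0⊕1⊕1⊕1⊕0⊕0⊕1⊕1⊕0⊕0 = 1
s2: b2⊕b3⊕b6⊕b7⊕b10⊕b11⊕b14⊕b15⊕b18⊕b19⊕b22⊕b23⊕b26⊕b27⊕b30⊕b31 = 0⊕1⊕0⊕0⊕1⊕1⊕0⊕1⊕0⊕1⊕0⊕0⊕1⊕1⊕0⊕0 = 1
s4: b4⊕b5⊕b6⊕b7⊕b12⊕b13⊕b14⊕b15⊕b20⊕b21⊕b22⊕b23⊕b28⊕b29⊕b30⊕b31 = 1⊕0⊕0⊕0⊕1⊕0⊕0⊕1⊕0⊕0⊕0⊕0⊕0⊕0⊕0⊕0 = 1
s8: b8⊕b9⊕b10⊕b11⊕b12⊕b13⊕b14⊕b15⊕b24⊕b25⊕b26⊕b27⊕b28⊕b29⊕b30⊕b31 = 1⊕0⊕1⊕1⊕1⊕0⊕0⊕1⊕0⊕1⊕1⊕1⊕0⊕0⊕0⊕0 = 0
s16: b16⊕b17⊕b18⊕b19⊕b20⊕b21⊕b22⊕b23⊕b24⊕b25⊕b26⊕b27⊕b28⊕b29⊕b30⊕b31 = 0⊕1⊕0⊕1⊕0⊕0⊕0⊕0⊕0⊕1⊕1⊕1⊕0⊕0⊕0⊕0 = 1
Syndrome (s16...s1) = 10111 → position 23.

23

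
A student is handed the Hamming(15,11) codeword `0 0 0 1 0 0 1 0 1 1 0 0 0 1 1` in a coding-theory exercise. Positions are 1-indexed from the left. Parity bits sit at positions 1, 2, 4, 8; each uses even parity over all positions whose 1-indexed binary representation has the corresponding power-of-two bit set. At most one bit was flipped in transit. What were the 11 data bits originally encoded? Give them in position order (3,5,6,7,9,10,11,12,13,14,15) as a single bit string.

s1: b1⊕b3⊕b5⊕b7⊕b9⊕b11⊕b13⊕b15 = 0⊕0⊕0⊕1⊕1⊕0⊕0⊕1 = 1
s2: b2⊕b3⊕b6⊕b7⊕b10⊕b11⊕b14⊕b15 = 0⊕0⊕0⊕1⊕1⊕0⊕1⊕1 = 0
s4: b4⊕b5⊕b6⊕b7⊕b12⊕b13⊕b14⊕b15 = 1⊕0⊕0⊕1⊕0⊕0⊕1⊕1 = 0
s8: b8⊕b9⊕b10⊕b11⊕b12⊕b13⊕b14⊕b15 = 0⊕1⊕1⊕0⊕0⊕0⊕1⊕1 = 0
Syndrome (s8...s1) = 0001 → position 1.
Flip bit 1: corrected codeword = 100100101100011
Data bits at positions 3,5,6,7,9,10,11,12,13,14,15: 00011100011

00011100011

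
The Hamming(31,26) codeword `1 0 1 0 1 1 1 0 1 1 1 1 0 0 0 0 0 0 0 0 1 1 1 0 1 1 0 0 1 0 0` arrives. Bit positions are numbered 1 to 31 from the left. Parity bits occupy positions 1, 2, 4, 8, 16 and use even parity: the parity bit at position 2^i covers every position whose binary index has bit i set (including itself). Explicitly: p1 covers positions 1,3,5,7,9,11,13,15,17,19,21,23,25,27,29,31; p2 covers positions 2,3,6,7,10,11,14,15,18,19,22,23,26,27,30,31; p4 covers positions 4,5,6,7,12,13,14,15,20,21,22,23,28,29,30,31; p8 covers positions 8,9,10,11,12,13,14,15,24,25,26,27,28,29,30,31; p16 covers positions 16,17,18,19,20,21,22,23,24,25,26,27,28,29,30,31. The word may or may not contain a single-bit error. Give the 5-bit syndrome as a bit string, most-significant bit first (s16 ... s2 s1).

01000

s1: b1⊕b3⊕b5⊕b7⊕b9⊕b11⊕b13⊕b15⊕b17⊕b19⊕b21⊕b23⊕b25⊕b27⊕b29⊕b31 = 1⊕1⊕1⊕1⊕1⊕1⊕0⊕0⊕0⊕0⊕1⊕1⊕1⊕0⊕1⊕0 = 0
s2: b2⊕b3⊕b6⊕b7⊕b10⊕b11⊕b14⊕b15⊕b18⊕b19⊕b22⊕b23⊕b26⊕b27⊕b30⊕b31 = 0⊕1⊕1⊕1⊕1⊕1⊕0⊕0⊕0⊕0⊕1⊕1⊕1⊕0⊕0⊕0 = 0
s4: b4⊕b5⊕b6⊕b7⊕b12⊕b13⊕b14⊕b15⊕b20⊕b21⊕b22⊕b23⊕b28⊕b29⊕b30⊕b31 = 0⊕1⊕1⊕1⊕1⊕0⊕0⊕0⊕0⊕1⊕1⊕1⊕0⊕1⊕0⊕0 = 0
s8: b8⊕b9⊕b10⊕b11⊕b12⊕b13⊕b14⊕b15⊕b24⊕b25⊕b26⊕b27⊕b28⊕b29⊕b30⊕b31 = 0⊕1⊕1⊕1⊕1⊕0⊕0⊕0⊕0⊕1⊕1⊕0⊕0⊕1⊕0⊕0 = 1
s16: b16⊕b17⊕b18⊕b19⊕b20⊕b21⊕b22⊕b23⊕b24⊕b25⊕b26⊕b27⊕b28⊕b29⊕b30⊕b31 = 0⊕0⊕0⊕0⊕0⊕1⊕1⊕1⊕0⊕1⊕1⊕0⊕0⊕1⊕0⊕0 = 0
Syndrome (s16...s1) = 01000 → position 8.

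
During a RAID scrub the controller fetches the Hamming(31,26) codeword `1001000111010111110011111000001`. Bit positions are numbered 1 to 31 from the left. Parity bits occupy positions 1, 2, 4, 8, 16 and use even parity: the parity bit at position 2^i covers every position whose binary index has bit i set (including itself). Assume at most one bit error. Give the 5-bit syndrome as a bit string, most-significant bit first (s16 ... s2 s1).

11010

s1: b1⊕b3⊕b5⊕b7⊕b9⊕b11⊕b13⊕b15⊕b17⊕b19⊕b21⊕b23⊕b25⊕b27⊕b29⊕b31 = 1⊕0⊕0⊕0⊕1⊕0⊕0⊕1⊕1⊕0⊕1⊕1⊕1⊕0⊕0⊕1 = 0
s2: b2⊕b3⊕b6⊕b7⊕b10⊕b11⊕b14⊕b15⊕b18⊕b19⊕b22⊕b23⊕b26⊕b27⊕b30⊕b31 = 0⊕0⊕0⊕0⊕1⊕0⊕1⊕1⊕1⊕0⊕1⊕1⊕0⊕0⊕0⊕1 = 1
s4: b4⊕b5⊕b6⊕b7⊕b12⊕b13⊕b14⊕b15⊕b20⊕b21⊕b22⊕b23⊕b28⊕b29⊕b30⊕b31 = 1⊕0⊕0⊕0⊕1⊕0⊕1⊕1⊕0⊕1⊕1⊕1⊕0⊕0⊕0⊕1 = 0
s8: b8⊕b9⊕b10⊕b11⊕b12⊕b13⊕b14⊕b15⊕b24⊕b25⊕b26⊕b27⊕b28⊕b29⊕b30⊕b31 = 1⊕1⊕1⊕0⊕1⊕0⊕1⊕1⊕1⊕1⊕0⊕0⊕0⊕0⊕0⊕1 = 1
s16: b16⊕b17⊕b18⊕b19⊕b20⊕b21⊕b22⊕b23⊕b24⊕b25⊕b26⊕b27⊕b28⊕b29⊕b30⊕b31 = 1⊕1⊕1⊕0⊕0⊕1⊕1⊕1⊕1⊕1⊕0⊕0⊕0⊕0⊕0⊕1 = 1
Syndrome (s16...s1) = 11010 → position 26.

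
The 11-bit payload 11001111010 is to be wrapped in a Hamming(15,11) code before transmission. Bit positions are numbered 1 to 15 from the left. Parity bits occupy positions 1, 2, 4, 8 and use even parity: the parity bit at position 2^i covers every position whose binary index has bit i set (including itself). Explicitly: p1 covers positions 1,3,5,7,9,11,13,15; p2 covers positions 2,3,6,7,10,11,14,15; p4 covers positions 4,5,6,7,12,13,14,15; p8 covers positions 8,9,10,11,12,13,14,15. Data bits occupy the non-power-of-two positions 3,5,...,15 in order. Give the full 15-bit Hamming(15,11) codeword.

001110011111010

Place data bits at non-power-of-two positions: b3=1, b5=1, b6=0, b7=0, b9=1, b10=1, b11=1, b12=1, b13=0, b14=1, b15=0.
p1 = XOR of data positions {3,5,7,9,11,13,15} = 1⊕1⊕0⊕1⊕1⊕0⊕0 = 0
p2 = XOR of data positions {3,6,7,10,11,14,15} = 1⊕0⊕0⊕1⊕1⊕1⊕0 = 0
p4 = XOR of data positions {5,6,7,12,13,14,15} = 1⊕0⊕0⊕1⊕0⊕1⊕0 = 1
p8 = XOR of data positions {9,10,11,12,13,14,15} = 1⊕1⊕1⊕1⊕0⊕1⊕0 = 1
Codeword b1..b15 = 001110011111010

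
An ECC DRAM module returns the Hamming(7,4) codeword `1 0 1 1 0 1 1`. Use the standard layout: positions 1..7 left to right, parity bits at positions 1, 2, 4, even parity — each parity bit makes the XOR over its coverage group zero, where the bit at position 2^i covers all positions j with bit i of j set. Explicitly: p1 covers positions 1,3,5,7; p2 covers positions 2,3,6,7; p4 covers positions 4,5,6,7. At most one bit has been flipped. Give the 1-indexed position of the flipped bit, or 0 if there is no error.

s1: b1⊕b3⊕b5⊕b7 = 1⊕1⊕0⊕1 = 1
s2: b2⊕b3⊕b6⊕b7 = 0⊕1⊕1⊕1 = 1
s4: b4⊕b5⊕b6⊕b7 = 1⊕0⊕1⊕1 = 1
Syndrome (s4...s1) = 111 → position 7.

7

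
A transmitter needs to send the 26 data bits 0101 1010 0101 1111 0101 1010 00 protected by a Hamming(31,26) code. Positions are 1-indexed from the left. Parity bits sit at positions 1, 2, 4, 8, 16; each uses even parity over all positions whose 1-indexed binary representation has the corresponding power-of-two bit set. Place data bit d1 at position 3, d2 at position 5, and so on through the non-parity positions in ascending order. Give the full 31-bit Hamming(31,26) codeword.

1101101010100101111110101101000

Place data bits at non-power-of-two positions: b3=0, b5=1, b6=0, b7=1, b9=1, b10=0, b11=1, b12=0, b13=0, b14=1, b15=0, b17=1, b18=1, b19=1, b20=1, b21=1, b22=0, b23=1, b24=0, b25=1, b26=1, b27=0, b28=1, b29=0, b30=0, b31=0.
p1 = XOR of data positions {3,5,7,9,11,13,15,17,19,21,23,25,27,29,31} = 0⊕1⊕1⊕1⊕1⊕0⊕0⊕1⊕1⊕1⊕1⊕1⊕0⊕0⊕0 = 1
p2 = XOR of data positions {3,6,7,10,11,14,15,18,19,22,23,26,27,30,31} = 0⊕0⊕1⊕0⊕1⊕1⊕0⊕1⊕1⊕0⊕1⊕1⊕0⊕0⊕0 = 1
p4 = XOR of data positions {5,6,7,12,13,14,15,20,21,22,23,28,29,30,31} = 1⊕0⊕1⊕0⊕0⊕1⊕0⊕1⊕1⊕0⊕1⊕1⊕0⊕0⊕0 = 1
p8 = XOR of data positions {9,10,11,12,13,14,15,24,25,26,27,28,29,30,31} = 1⊕0⊕1⊕0⊕0⊕1⊕0⊕0⊕1⊕1⊕0⊕1⊕0⊕0⊕0 = 0
p16 = XOR of data positions {17,18,19,20,21,22,23,24,25,26,27,28,29,30,31} = 1⊕1⊕1⊕1⊕1⊕0⊕1⊕0⊕1⊕1⊕0⊕1⊕0⊕0⊕0 = 1
Codeword b1..b31 = 1101101010100101111110101101000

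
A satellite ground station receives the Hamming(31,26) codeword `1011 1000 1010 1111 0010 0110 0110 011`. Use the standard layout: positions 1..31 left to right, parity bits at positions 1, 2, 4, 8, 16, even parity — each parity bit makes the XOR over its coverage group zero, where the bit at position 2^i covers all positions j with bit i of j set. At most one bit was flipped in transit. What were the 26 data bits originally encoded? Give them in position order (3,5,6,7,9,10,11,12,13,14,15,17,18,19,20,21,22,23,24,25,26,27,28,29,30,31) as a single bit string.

s1: b1⊕b3⊕b5⊕b7⊕b9⊕b11⊕b13⊕b15⊕b17⊕b19⊕b21⊕b23⊕b25⊕b27⊕b29⊕b31 = 1⊕1⊕1⊕0⊕1⊕1⊕1⊕1⊕0⊕1⊕0⊕1⊕0⊕1⊕0⊕1 = 1
s2: b2⊕b3⊕b6⊕b7⊕b10⊕b11⊕b14⊕b15⊕b18⊕b19⊕b22⊕b23⊕b26⊕b27⊕b30⊕b31 = 0⊕1⊕0⊕0⊕0⊕1⊕1⊕1⊕0⊕1⊕1⊕1⊕1⊕1⊕1⊕1 = 1
s4: b4⊕b5⊕b6⊕b7⊕b12⊕b13⊕b14⊕b15⊕b20⊕b21⊕b22⊕b23⊕b28⊕b29⊕b30⊕b31 = 1⊕1⊕0⊕0⊕0⊕1⊕1⊕1⊕0⊕0⊕1⊕1⊕0⊕0⊕1⊕1 = 1
s8: b8⊕b9⊕b10⊕b11⊕b12⊕b13⊕b14⊕b15⊕b24⊕b25⊕b26⊕b27⊕b28⊕b29⊕b30⊕b31 = 0⊕1⊕0⊕1⊕0⊕1⊕1⊕1⊕0⊕0⊕1⊕1⊕0⊕0⊕1⊕1 = 1
s16: b16⊕b17⊕b18⊕b19⊕b20⊕b21⊕b22⊕b23⊕b24⊕b25⊕b26⊕b27⊕b28⊕b29⊕b30⊕b31 = 1⊕0⊕0⊕1⊕0⊕0⊕1⊕1⊕0⊕0⊕1⊕1⊕0⊕0⊕1⊕1 = 0
Syndrome (s16...s1) = 01111 → position 15.
Flip bit 15: corrected codeword = 1011100010101101001001100110011
Data bits at positions 3,5,6,7,9,10,11,12,13,14,15,17,18,19,20,21,22,23,24,25,26,27,28,29,30,31: 11001010110001001100110011

11001010110001001100110011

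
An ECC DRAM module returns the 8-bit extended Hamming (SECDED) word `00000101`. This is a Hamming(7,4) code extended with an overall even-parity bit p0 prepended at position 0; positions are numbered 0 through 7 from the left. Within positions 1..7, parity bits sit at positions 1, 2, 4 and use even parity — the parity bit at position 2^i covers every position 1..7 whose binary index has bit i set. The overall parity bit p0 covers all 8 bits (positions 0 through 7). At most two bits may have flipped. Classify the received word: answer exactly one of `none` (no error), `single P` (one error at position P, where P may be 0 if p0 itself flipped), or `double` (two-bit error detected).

s1: b1⊕b3⊕b5⊕b7 = 0⊕0⊕1⊕1 = 0
s2: b2⊕b3⊕b6⊕b7 = 0⊕0⊕0⊕1 = 1
s4: b4⊕b5⊕b6⊕b7 = 0⊕1⊕0⊕1 = 0
Syndrome (s4...s1) = 010 → position 2.
Overall parity (XOR of all 8 bits, including p0): 0⊕0⊕0⊕0⊕0⊕1⊕0⊕1 = 0
Overall=0, syndrome position=2 → double-bit error detected (uncorrectable).

double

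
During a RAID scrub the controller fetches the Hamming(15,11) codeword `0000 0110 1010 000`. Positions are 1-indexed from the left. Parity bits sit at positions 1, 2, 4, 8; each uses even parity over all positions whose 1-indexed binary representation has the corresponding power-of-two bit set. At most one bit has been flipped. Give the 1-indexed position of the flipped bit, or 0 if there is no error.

3

s1: b1⊕b3⊕b5⊕b7⊕b9⊕b11⊕b13⊕b15 = 0⊕0⊕0⊕1⊕1⊕1⊕0⊕0 = 1
s2: b2⊕b3⊕b6⊕b7⊕b10⊕b11⊕b14⊕b15 = 0⊕0⊕1⊕1⊕0⊕1⊕0⊕0 = 1
s4: b4⊕b5⊕b6⊕b7⊕b12⊕b13⊕b14⊕b15 = 0⊕0⊕1⊕1⊕0⊕0⊕0⊕0 = 0
s8: b8⊕b9⊕b10⊕b11⊕b12⊕b13⊕b14⊕b15 = 0⊕1⊕0⊕1⊕0⊕0⊕0⊕0 = 0
Syndrome (s8...s1) = 0011 → position 3.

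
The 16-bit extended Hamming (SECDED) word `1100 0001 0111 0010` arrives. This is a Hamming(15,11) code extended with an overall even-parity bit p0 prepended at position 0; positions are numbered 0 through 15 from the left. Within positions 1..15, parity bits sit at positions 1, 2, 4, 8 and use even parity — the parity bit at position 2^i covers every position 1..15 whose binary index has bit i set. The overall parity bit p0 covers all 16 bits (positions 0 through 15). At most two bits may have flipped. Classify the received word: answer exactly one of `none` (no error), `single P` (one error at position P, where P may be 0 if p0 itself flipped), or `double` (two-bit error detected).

s1: b1⊕b3⊕b5⊕b7⊕b9⊕b11⊕b13⊕b15 = 1⊕0⊕0⊕1⊕1⊕1⊕0⊕0 = 0
s2: b2⊕b3⊕b6⊕b7⊕b10⊕b11⊕b14⊕b15 = 0⊕0⊕0⊕1⊕1⊕1⊕1⊕0 = 0
s4: b4⊕b5⊕b6⊕b7⊕b12⊕b13⊕b14⊕b15 = 0⊕0⊕0⊕1⊕0⊕0⊕1⊕0 = 0
s8: b8⊕b9⊕b10⊕b11⊕b12⊕b13⊕b14⊕b15 = 0⊕1⊕1⊕1⊕0⊕0⊕1⊕0 = 0
Syndrome (s8...s1) = 0000 → position 0 (no error).
Overall parity (XOR of all 16 bits, including p0): 1⊕1⊕0⊕0⊕0⊕0⊕0⊕1⊕0⊕1⊕1⊕1⊕0⊕0⊕1⊕0 = 1
Overall=1, syndrome position=0 → single-bit error at position 0.

single 0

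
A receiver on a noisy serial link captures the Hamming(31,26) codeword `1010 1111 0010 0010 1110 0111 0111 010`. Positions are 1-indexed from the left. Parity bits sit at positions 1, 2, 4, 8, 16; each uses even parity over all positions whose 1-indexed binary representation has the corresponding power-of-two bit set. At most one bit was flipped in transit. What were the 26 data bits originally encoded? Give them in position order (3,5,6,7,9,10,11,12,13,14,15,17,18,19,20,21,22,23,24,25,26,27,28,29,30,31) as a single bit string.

s1: b1⊕b3⊕b5⊕b7⊕b9⊕b11⊕b13⊕b15⊕b17⊕b19⊕b21⊕b23⊕b25⊕b27⊕b29⊕b31 = 1⊕1⊕1⊕1⊕0⊕1⊕0⊕1⊕1⊕1⊕0⊕1⊕0⊕1⊕0⊕0 = 0
s2: b2⊕b3⊕b6⊕b7⊕b10⊕b11⊕b14⊕b15⊕b18⊕b19⊕b22⊕b23⊕b26⊕b27⊕b30⊕b31 = 0⊕1⊕1⊕1⊕0⊕1⊕0⊕1⊕1⊕1⊕1⊕1⊕1⊕1⊕1⊕0 = 0
s4: b4⊕b5⊕b6⊕b7⊕b12⊕b13⊕b14⊕b15⊕b20⊕b21⊕b22⊕b23⊕b28⊕b29⊕b30⊕b31 = 0⊕1⊕1⊕1⊕0⊕0⊕0⊕1⊕0⊕0⊕1⊕1⊕1⊕0⊕1⊕0 = 0
s8: b8⊕b9⊕b10⊕b11⊕b12⊕b13⊕b14⊕b15⊕b24⊕b25⊕b26⊕b27⊕b28⊕b29⊕b30⊕b31 = 1⊕0⊕0⊕1⊕0⊕0⊕0⊕1⊕1⊕0⊕1⊕1⊕1⊕0⊕1⊕0 = 0
s16: b16⊕b17⊕b18⊕b19⊕b20⊕b21⊕b22⊕b23⊕b24⊕b25⊕b26⊕b27⊕b28⊕b29⊕b30⊕b31 = 0⊕1⊕1⊕1⊕0⊕0⊕1⊕1⊕1⊕0⊕1⊕1⊕1⊕0⊕1⊕0 = 0
Syndrome (s16...s1) = 00000 → position 0 (no error).
No correction needed.
Data bits at positions 3,5,6,7,9,10,11,12,13,14,15,17,18,19,20,21,22,23,24,25,26,27,28,29,30,31: 11110010001111001110111010

11110010001111001110111010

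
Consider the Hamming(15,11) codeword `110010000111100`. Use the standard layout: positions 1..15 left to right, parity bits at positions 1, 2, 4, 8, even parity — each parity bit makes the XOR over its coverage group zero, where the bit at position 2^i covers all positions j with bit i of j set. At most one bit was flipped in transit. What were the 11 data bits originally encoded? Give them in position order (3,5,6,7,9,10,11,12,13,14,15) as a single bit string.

01100111100

s1: b1⊕b3⊕b5⊕b7⊕b9⊕b11⊕b13⊕b15 = 1⊕0⊕1⊕0⊕0⊕1⊕1⊕0 = 0
s2: b2⊕b3⊕b6⊕b7⊕b10⊕b11⊕b14⊕b15 = 1⊕0⊕0⊕0⊕1⊕1⊕0⊕0 = 1
s4: b4⊕b5⊕b6⊕b7⊕b12⊕b13⊕b14⊕b15 = 0⊕1⊕0⊕0⊕1⊕1⊕0⊕0 = 1
s8: b8⊕b9⊕b10⊕b11⊕b12⊕b13⊕b14⊕b15 = 0⊕0⊕1⊕1⊕1⊕1⊕0⊕0 = 0
Syndrome (s8...s1) = 0110 → position 6.
Flip bit 6: corrected codeword = 110011000111100
Data bits at positions 3,5,6,7,9,10,11,12,13,14,15: 01100111100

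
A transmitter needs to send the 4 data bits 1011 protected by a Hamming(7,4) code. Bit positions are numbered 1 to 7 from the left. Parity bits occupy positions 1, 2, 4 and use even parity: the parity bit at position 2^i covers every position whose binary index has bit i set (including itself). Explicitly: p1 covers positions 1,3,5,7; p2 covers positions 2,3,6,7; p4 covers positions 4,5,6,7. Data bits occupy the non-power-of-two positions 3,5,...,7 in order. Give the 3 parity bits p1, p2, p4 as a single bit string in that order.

010

Place data bits at non-power-of-two positions: b3=1, b5=0, b6=1, b7=1.
p1 = XOR of data positions {3,5,7} = 1⊕0⊕1 = 0
p2 = XOR of data positions {3,6,7} = 1⊕1⊕1 = 1
p4 = XOR of data positions {5,6,7} = 0⊕1⊕1 = 0
Parity bits p1,p2,p4 = 010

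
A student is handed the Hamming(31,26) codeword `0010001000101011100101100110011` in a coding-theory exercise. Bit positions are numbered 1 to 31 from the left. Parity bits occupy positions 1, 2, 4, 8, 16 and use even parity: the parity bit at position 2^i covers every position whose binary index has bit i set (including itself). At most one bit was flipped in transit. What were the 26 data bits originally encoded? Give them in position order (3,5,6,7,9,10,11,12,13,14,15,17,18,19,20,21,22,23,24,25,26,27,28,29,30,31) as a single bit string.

10010010101100101101110011

s1: b1⊕b3⊕b5⊕b7⊕b9⊕b11⊕b13⊕b15⊕b17⊕b19⊕b21⊕b23⊕b25⊕b27⊕b29⊕b31 = 0⊕1⊕0⊕1⊕0⊕1⊕1⊕1⊕1⊕0⊕0⊕1⊕0⊕1⊕0⊕1 = 1
s2: b2⊕b3⊕b6⊕b7⊕b10⊕b11⊕b14⊕b15⊕b18⊕b19⊕b22⊕b23⊕b26⊕b27⊕b30⊕b31 = 0⊕1⊕0⊕1⊕0⊕1⊕0⊕1⊕0⊕0⊕1⊕1⊕1⊕1⊕1⊕1 = 0
s4: b4⊕b5⊕b6⊕b7⊕b12⊕b13⊕b14⊕b15⊕b20⊕b21⊕b22⊕b23⊕b28⊕b29⊕b30⊕b31 = 0⊕0⊕0⊕1⊕0⊕1⊕0⊕1⊕1⊕0⊕1⊕1⊕0⊕0⊕1⊕1 = 0
s8: b8⊕b9⊕b10⊕b11⊕b12⊕b13⊕b14⊕b15⊕b24⊕b25⊕b26⊕b27⊕b28⊕b29⊕b30⊕b31 = 0⊕0⊕0⊕1⊕0⊕1⊕0⊕1⊕0⊕0⊕1⊕1⊕0⊕0⊕1⊕1 = 1
s16: b16⊕b17⊕b18⊕b19⊕b20⊕b21⊕b22⊕b23⊕b24⊕b25⊕b26⊕b27⊕b28⊕b29⊕b30⊕b31 = 1⊕1⊕0⊕0⊕1⊕0⊕1⊕1⊕0⊕0⊕1⊕1⊕0⊕0⊕1⊕1 = 1
Syndrome (s16...s1) = 11001 → position 25.
Flip bit 25: corrected codeword = 0010001000101011100101101110011
Data bits at positions 3,5,6,7,9,10,11,12,13,14,15,17,18,19,20,21,22,23,24,25,26,27,28,29,30,31: 10010010101100101101110011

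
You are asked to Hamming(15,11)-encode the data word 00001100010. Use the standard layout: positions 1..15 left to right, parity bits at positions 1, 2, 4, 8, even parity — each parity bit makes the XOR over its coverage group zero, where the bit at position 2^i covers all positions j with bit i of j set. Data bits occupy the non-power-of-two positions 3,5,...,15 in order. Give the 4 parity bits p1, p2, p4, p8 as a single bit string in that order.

1011

Place data bits at non-power-of-two positions: b3=0, b5=0, b6=0, b7=0, b9=1, b10=1, b11=0, b12=0, b13=0, b14=1, b15=0.
p1 = XOR of data positions {3,5,7,9,11,13,15} = 0⊕0⊕0⊕1⊕0⊕0⊕0 = 1
p2 = XOR of data positions {3,6,7,10,11,14,15} = 0⊕0⊕0⊕1⊕0⊕1⊕0 = 0
p4 = XOR of data positions {5,6,7,12,13,14,15} = 0⊕0⊕0⊕0⊕0⊕1⊕0 = 1
p8 = XOR of data positions {9,10,11,12,13,14,15} = 1⊕1⊕0⊕0⊕0⊕1⊕0 = 1
Parity bits p1,p2,p4,p8 = 1011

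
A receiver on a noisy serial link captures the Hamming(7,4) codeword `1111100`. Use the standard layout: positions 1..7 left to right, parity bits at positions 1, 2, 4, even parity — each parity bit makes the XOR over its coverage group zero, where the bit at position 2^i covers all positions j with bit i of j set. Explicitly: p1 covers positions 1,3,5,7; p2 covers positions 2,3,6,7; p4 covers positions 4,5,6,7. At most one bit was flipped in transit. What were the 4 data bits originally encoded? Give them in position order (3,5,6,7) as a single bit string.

1100

s1: b1⊕b3⊕b5⊕b7 = 1⊕1⊕1⊕0 = 1
s2: b2⊕b3⊕b6⊕b7 = 1⊕1⊕0⊕0 = 0
s4: b4⊕b5⊕b6⊕b7 = 1⊕1⊕0⊕0 = 0
Syndrome (s4...s1) = 001 → position 1.
Flip bit 1: corrected codeword = 0111100
Data bits at positions 3,5,6,7: 1100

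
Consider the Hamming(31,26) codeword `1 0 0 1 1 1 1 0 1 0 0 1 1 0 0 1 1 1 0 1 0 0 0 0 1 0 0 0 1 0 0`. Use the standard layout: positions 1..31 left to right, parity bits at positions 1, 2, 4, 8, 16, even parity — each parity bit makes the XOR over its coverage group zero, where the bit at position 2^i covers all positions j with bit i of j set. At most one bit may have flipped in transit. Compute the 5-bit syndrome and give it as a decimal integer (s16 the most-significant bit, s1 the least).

10

s1: b1⊕b3⊕b5⊕b7⊕b9⊕b11⊕b13⊕b15⊕b17⊕b19⊕b21⊕b23⊕b25⊕b27⊕b29⊕b31 = 1⊕0⊕1⊕1⊕1⊕0⊕1⊕0⊕1⊕0⊕0⊕0⊕1⊕0⊕1⊕0 = 0
s2: b2⊕b3⊕b6⊕b7⊕b10⊕b11⊕b14⊕b15⊕b18⊕b19⊕b22⊕b23⊕b26⊕b27⊕b30⊕b31 = 0⊕0⊕1⊕1⊕0⊕0⊕0⊕0⊕1⊕0⊕0⊕0⊕0⊕0⊕0⊕0 = 1
s4: b4⊕b5⊕b6⊕b7⊕b12⊕b13⊕b14⊕b15⊕b20⊕b21⊕b22⊕b23⊕b28⊕b29⊕b30⊕b31 = 1⊕1⊕1⊕1⊕1⊕1⊕0⊕0⊕1⊕0⊕0⊕0⊕0⊕1⊕0⊕0 = 0
s8: b8⊕b9⊕b10⊕b11⊕b12⊕b13⊕b14⊕b15⊕b24⊕b25⊕b26⊕b27⊕b28⊕b29⊕b30⊕b31 = 0⊕1⊕0⊕0⊕1⊕1⊕0⊕0⊕0⊕1⊕0⊕0⊕0⊕1⊕0⊕0 = 1
s16: b16⊕b17⊕b18⊕b19⊕b20⊕b21⊕b22⊕b23⊕b24⊕b25⊕b26⊕b27⊕b28⊕b29⊕b30⊕b31 = 1⊕1⊕1⊕0⊕1⊕0⊕0⊕0⊕0⊕1⊕0⊕0⊕0⊕1⊕0⊕0 = 0
Syndrome (s16...s1) = 01010 → position 10.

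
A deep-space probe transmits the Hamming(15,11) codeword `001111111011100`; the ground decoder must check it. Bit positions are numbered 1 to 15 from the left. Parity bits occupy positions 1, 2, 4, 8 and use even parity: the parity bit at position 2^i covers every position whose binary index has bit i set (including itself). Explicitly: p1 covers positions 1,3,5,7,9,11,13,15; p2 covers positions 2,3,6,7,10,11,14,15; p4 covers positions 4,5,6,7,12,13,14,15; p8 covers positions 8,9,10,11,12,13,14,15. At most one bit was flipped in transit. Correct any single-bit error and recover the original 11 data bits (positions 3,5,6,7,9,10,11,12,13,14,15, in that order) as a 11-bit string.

s1: b1⊕b3⊕b5⊕b7⊕b9⊕b11⊕b13⊕b15 = 0⊕1⊕1⊕1⊕1⊕1⊕1⊕0 = 0
s2: b2⊕b3⊕b6⊕b7⊕b10⊕b11⊕b14⊕b15 = 0⊕1⊕1⊕1⊕0⊕1⊕0⊕0 = 0
s4: b4⊕b5⊕b6⊕b7⊕b12⊕b13⊕b14⊕b15 = 1⊕1⊕1⊕1⊕1⊕1⊕0⊕0 = 0
s8: b8⊕b9⊕b10⊕b11⊕b12⊕b13⊕b14⊕b15 = 1⊕1⊕0⊕1⊕1⊕1⊕0⊕0 = 1
Syndrome (s8...s1) = 1000 → position 8.
Flip bit 8: corrected codeword = 001111101011100
Data bits at positions 3,5,6,7,9,10,11,12,13,14,15: 11111011100

11111011100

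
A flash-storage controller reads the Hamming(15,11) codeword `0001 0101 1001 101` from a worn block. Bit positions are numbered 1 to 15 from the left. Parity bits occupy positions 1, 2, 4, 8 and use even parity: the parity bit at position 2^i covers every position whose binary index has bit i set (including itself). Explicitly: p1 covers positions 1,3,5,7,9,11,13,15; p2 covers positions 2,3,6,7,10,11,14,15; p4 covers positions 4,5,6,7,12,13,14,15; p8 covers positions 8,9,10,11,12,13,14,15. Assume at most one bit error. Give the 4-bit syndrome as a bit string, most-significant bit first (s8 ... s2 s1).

s1: b1⊕b3⊕b5⊕b7⊕b9⊕b11⊕b13⊕b15 = 0⊕0⊕0⊕0⊕1⊕0⊕1⊕1 = 1
s2: b2⊕b3⊕b6⊕b7⊕b10⊕b11⊕b14⊕b15 = 0⊕0⊕1⊕0⊕0⊕0⊕0⊕1 = 0
s4: b4⊕b5⊕b6⊕b7⊕b12⊕b13⊕b14⊕b15 = 1⊕0⊕1⊕0⊕1⊕1⊕0⊕1 = 1
s8: b8⊕b9⊕b10⊕b11⊕b12⊕b13⊕b14⊕b15 = 1⊕1⊕0⊕0⊕1⊕1⊕0⊕1 = 1
Syndrome (s8...s1) = 1101 → position 13.

1101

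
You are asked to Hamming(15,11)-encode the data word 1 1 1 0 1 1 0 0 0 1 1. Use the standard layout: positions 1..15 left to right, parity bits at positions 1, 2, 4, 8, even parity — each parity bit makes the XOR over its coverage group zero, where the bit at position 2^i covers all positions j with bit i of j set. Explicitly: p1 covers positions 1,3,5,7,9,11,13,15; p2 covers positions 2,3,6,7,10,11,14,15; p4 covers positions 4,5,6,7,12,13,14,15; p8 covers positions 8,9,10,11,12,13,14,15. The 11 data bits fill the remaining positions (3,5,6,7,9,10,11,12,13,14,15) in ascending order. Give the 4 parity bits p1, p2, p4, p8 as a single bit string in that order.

0100

Place data bits at non-power-of-two positions: b3=1, b5=1, b6=1, b7=0, b9=1, b10=1, b11=0, b12=0, b13=0, b14=1, b15=1.
p1 = XOR of data positions {3,5,7,9,11,13,15} = 1⊕1⊕0⊕1⊕0⊕0⊕1 = 0
p2 = XOR of data positions {3,6,7,10,11,14,15} = 1⊕1⊕0⊕1⊕0⊕1⊕1 = 1
p4 = XOR of data positions {5,6,7,12,13,14,15} = 1⊕1⊕0⊕0⊕0⊕1⊕1 = 0
p8 = XOR of data positions {9,10,11,12,13,14,15} = 1⊕1⊕0⊕0⊕0⊕1⊕1 = 0
Parity bits p1,p2,p4,p8 = 0100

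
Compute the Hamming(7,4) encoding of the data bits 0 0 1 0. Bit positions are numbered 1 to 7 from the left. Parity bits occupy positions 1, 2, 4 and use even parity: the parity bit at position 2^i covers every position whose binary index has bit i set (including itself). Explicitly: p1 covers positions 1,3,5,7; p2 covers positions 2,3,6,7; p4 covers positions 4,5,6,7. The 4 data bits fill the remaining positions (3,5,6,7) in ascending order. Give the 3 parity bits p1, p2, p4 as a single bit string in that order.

Place data bits at non-power-of-two positions: b3=0, b5=0, b6=1, b7=0.
p1 = XOR of data positions {3,5,7} = 0⊕0⊕0 = 0
p2 = XOR of data positions {3,6,7} = 0⊕1⊕0 = 1
p4 = XOR of data positions {5,6,7} = 0⊕1⊕0 = 1
Parity bits p1,p2,p4 = 011

011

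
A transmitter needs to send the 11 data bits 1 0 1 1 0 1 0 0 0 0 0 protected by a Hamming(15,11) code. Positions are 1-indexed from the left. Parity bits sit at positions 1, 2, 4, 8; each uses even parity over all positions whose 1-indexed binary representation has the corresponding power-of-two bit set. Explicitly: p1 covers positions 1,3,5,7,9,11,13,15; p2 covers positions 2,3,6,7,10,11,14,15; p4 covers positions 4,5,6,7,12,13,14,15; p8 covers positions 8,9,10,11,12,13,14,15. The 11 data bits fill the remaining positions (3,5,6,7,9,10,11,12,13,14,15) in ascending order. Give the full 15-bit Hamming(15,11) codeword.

001001110100000

Place data bits at non-power-of-two positions: b3=1, b5=0, b6=1, b7=1, b9=0, b10=1, b11=0, b12=0, b13=0, b14=0, b15=0.
p1 = XOR of data positions {3,5,7,9,11,13,15} = 1⊕0⊕1⊕0⊕0⊕0⊕0 = 0
p2 = XOR of data positions {3,6,7,10,11,14,15} = 1⊕1⊕1⊕1⊕0⊕0⊕0 = 0
p4 = XOR of data positions {5,6,7,12,13,14,15} = 0⊕1⊕1⊕0⊕0⊕0⊕0 = 0
p8 = XOR of data positions {9,10,11,12,13,14,15} = 0⊕1⊕0⊕0⊕0⊕0⊕0 = 1
Codeword b1..b15 = 001001110100000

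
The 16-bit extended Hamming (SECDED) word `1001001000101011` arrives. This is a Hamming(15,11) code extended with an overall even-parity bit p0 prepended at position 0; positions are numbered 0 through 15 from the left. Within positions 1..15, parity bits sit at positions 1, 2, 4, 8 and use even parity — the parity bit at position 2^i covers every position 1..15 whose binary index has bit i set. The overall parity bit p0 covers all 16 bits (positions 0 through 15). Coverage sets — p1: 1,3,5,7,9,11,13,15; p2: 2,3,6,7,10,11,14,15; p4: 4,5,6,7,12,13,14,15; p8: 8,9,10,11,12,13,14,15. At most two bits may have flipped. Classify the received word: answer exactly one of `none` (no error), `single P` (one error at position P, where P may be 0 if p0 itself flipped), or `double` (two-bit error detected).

s1: b1⊕b3⊕b5⊕b7⊕b9⊕b11⊕b13⊕b15 = 0⊕1⊕0⊕0⊕0⊕0⊕0⊕1 = 0
s2: b2⊕b3⊕b6⊕b7⊕b10⊕b11⊕b14⊕b15 = 0⊕1⊕1⊕0⊕1⊕0⊕1⊕1 = 1
s4: b4⊕b5⊕b6⊕b7⊕b12⊕b13⊕b14⊕b15 = 0⊕0⊕1⊕0⊕1⊕0⊕1⊕1 = 0
s8: b8⊕b9⊕b10⊕b11⊕b12⊕b13⊕b14⊕b15 = 0⊕0⊕1⊕0⊕1⊕0⊕1⊕1 = 0
Syndrome (s8...s1) = 0010 → position 2.
Overall parity (XOR of all 16 bits, including p0): 1⊕0⊕0⊕1⊕0⊕0⊕1⊕0⊕0⊕0⊕1⊕0⊕1⊕0⊕1⊕1 = 1
Overall=1, syndrome position=2 → single-bit error at position 2.

single 2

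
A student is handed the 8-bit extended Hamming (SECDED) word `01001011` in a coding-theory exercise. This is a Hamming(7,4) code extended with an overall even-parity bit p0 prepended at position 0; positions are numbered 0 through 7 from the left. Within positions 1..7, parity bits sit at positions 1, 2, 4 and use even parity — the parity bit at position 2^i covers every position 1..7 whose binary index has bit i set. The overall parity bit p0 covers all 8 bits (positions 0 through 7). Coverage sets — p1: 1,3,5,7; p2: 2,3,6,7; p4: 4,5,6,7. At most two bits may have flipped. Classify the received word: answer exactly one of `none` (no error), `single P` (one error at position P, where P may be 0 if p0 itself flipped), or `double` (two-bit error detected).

double

s1: b1⊕b3⊕b5⊕b7 = 1⊕0⊕0⊕1 = 0
s2: b2⊕b3⊕b6⊕b7 = 0⊕0⊕1⊕1 = 0
s4: b4⊕b5⊕b6⊕b7 = 1⊕0⊕1⊕1 = 1
Syndrome (s4...s1) = 100 → position 4.
Overall parity (XOR of all 8 bits, including p0): 0⊕1⊕0⊕0⊕1⊕0⊕1⊕1 = 0
Overall=0, syndrome position=4 → double-bit error detected (uncorrectable).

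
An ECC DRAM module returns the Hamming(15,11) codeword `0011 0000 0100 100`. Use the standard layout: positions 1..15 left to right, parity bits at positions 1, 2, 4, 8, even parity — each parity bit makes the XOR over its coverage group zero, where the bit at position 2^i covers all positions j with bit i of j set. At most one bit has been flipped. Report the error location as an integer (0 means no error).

0

s1: b1⊕b3⊕b5⊕b7⊕b9⊕b11⊕b13⊕b15 = 0⊕1⊕0⊕0⊕0⊕0⊕1⊕0 = 0
s2: b2⊕b3⊕b6⊕b7⊕b10⊕b11⊕b14⊕b15 = 0⊕1⊕0⊕0⊕1⊕0⊕0⊕0 = 0
s4: b4⊕b5⊕b6⊕b7⊕b12⊕b13⊕b14⊕b15 = 1⊕0⊕0⊕0⊕0⊕1⊕0⊕0 = 0
s8: b8⊕b9⊕b10⊕b11⊕b12⊕b13⊕b14⊕b15 = 0⊕0⊕1⊕0⊕0⊕1⊕0⊕0 = 0
Syndrome (s8...s1) = 0000 → position 0 (no error).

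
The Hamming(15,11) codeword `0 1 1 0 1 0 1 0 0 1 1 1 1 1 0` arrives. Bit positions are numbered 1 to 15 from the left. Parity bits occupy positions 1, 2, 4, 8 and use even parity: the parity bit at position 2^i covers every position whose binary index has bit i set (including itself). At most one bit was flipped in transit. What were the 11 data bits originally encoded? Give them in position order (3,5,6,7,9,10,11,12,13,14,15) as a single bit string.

s1: b1⊕b3⊕b5⊕b7⊕b9⊕b11⊕b13⊕b15 = 0⊕1⊕1⊕1⊕0⊕1⊕1⊕0 = 1
s2: b2⊕b3⊕b6⊕b7⊕b10⊕b11⊕b14⊕b15 = 1⊕1⊕0⊕1⊕1⊕1⊕1⊕0 = 0
s4: b4⊕b5⊕b6⊕b7⊕b12⊕b13⊕b14⊕b15 = 0⊕1⊕0⊕1⊕1⊕1⊕1⊕0 = 1
s8: b8⊕b9⊕b10⊕b11⊕b12⊕b13⊕b14⊕b15 = 0⊕0⊕1⊕1⊕1⊕1⊕1⊕0 = 1
Syndrome (s8...s1) = 1101 → position 13.
Flip bit 13: corrected codeword = 011010100111010
Data bits at positions 3,5,6,7,9,10,11,12,13,14,15: 11010111010

11010111010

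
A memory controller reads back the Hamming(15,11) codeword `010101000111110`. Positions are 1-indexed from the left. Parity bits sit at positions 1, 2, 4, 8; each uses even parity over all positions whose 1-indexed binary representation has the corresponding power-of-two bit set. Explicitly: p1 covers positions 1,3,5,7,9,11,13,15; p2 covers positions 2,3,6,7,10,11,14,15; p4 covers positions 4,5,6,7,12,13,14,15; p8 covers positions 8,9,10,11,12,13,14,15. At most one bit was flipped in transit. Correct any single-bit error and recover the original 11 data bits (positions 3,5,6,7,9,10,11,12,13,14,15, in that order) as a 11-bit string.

00100111100

s1: b1⊕b3⊕b5⊕b7⊕b9⊕b11⊕b13⊕b15 = 0⊕0⊕0⊕0⊕0⊕1⊕1⊕0 = 0
s2: b2⊕b3⊕b6⊕b7⊕b10⊕b11⊕b14⊕b15 = 1⊕0⊕1⊕0⊕1⊕1⊕1⊕0 = 1
s4: b4⊕b5⊕b6⊕b7⊕b12⊕b13⊕b14⊕b15 = 1⊕0⊕1⊕0⊕1⊕1⊕1⊕0 = 1
s8: b8⊕b9⊕b10⊕b11⊕b12⊕b13⊕b14⊕b15 = 0⊕0⊕1⊕1⊕1⊕1⊕1⊕0 = 1
Syndrome (s8...s1) = 1110 → position 14.
Flip bit 14: corrected codeword = 010101000111100
Data bits at positions 3,5,6,7,9,10,11,12,13,14,15: 00100111100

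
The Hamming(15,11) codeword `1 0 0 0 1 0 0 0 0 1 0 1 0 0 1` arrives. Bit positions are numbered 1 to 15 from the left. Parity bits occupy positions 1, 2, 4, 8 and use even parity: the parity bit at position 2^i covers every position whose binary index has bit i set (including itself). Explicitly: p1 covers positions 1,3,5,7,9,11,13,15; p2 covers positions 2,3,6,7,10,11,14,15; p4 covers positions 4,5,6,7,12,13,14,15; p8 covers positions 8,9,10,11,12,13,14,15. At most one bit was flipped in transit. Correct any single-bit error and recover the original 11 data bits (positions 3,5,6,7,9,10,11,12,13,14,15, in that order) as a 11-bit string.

s1: b1⊕b3⊕b5⊕b7⊕b9⊕b11⊕b13⊕b15 = 1⊕0⊕1⊕0⊕0⊕0⊕0⊕1 = 1
s2: b2⊕b3⊕b6⊕b7⊕b10⊕b11⊕b14⊕b15 = 0⊕0⊕0⊕0⊕1⊕0⊕0⊕1 = 0
s4: b4⊕b5⊕b6⊕b7⊕b12⊕b13⊕b14⊕b15 = 0⊕1⊕0⊕0⊕1⊕0⊕0⊕1 = 1
s8: b8⊕b9⊕b10⊕b11⊕b12⊕b13⊕b14⊕b15 = 0⊕0⊕1⊕0⊕1⊕0⊕0⊕1 = 1
Syndrome (s8...s1) = 1101 → position 13.
Flip bit 13: corrected codeword = 100010000101101
Data bits at positions 3,5,6,7,9,10,11,12,13,14,15: 01000101101

01000101101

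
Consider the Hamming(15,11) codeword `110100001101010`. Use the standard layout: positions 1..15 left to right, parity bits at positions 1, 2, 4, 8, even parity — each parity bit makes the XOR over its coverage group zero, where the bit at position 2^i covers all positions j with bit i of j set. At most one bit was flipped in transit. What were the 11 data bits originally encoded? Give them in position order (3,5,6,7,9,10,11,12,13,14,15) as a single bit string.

00101101010

s1: b1⊕b3⊕b5⊕b7⊕b9⊕b11⊕b13⊕b15 = 1⊕0⊕0⊕0⊕1⊕0⊕0⊕0 = 0
s2: b2⊕b3⊕b6⊕b7⊕b10⊕b11⊕b14⊕b15 = 1⊕0⊕0⊕0⊕1⊕0⊕1⊕0 = 1
s4: b4⊕b5⊕b6⊕b7⊕b12⊕b13⊕b14⊕b15 = 1⊕0⊕0⊕0⊕1⊕0⊕1⊕0 = 1
s8: b8⊕b9⊕b10⊕b11⊕b12⊕b13⊕b14⊕b15 = 0⊕1⊕1⊕0⊕1⊕0⊕1⊕0 = 0
Syndrome (s8...s1) = 0110 → position 6.
Flip bit 6: corrected codeword = 110101001101010
Data bits at positions 3,5,6,7,9,10,11,12,13,14,15: 00101101010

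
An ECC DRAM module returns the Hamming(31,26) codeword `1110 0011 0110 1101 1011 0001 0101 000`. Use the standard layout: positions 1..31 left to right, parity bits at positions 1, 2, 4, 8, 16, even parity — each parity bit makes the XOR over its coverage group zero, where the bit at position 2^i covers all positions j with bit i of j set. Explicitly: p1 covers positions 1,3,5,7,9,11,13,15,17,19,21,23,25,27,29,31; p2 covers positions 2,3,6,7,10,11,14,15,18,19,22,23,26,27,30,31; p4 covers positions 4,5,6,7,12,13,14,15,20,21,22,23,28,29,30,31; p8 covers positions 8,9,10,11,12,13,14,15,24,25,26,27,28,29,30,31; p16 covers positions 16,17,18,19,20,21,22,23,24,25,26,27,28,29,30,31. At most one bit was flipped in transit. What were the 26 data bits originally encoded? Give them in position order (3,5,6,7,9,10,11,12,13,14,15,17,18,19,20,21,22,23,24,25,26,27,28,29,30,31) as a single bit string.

s1: b1⊕b3⊕b5⊕b7⊕b9⊕b11⊕b13⊕b15⊕b17⊕b19⊕b21⊕b23⊕b25⊕b27⊕b29⊕b31 = 1⊕1⊕0⊕1⊕0⊕1⊕1⊕0⊕1⊕1⊕0⊕0⊕0⊕0⊕0⊕0 = 1
s2: b2⊕b3⊕b6⊕b7⊕b10⊕b11⊕b14⊕b15⊕b18⊕b19⊕b22⊕b23⊕b26⊕b27⊕b30⊕b31 = 1⊕1⊕0⊕1⊕1⊕1⊕1⊕0⊕0⊕1⊕0⊕0⊕1⊕0⊕0⊕0 = 0
s4: b4⊕b5⊕b6⊕b7⊕b12⊕b13⊕b14⊕b15⊕b20⊕b21⊕b22⊕b23⊕b28⊕b29⊕b30⊕b31 = 0⊕0⊕0⊕1⊕0⊕1⊕1⊕0⊕1⊕0⊕0⊕0⊕1⊕0⊕0⊕0 = 1
s8: b8⊕b9⊕b10⊕b11⊕b12⊕b13⊕b14⊕b15⊕b24⊕b25⊕b26⊕b27⊕b28⊕b29⊕b30⊕b31 = 1⊕0⊕1⊕1⊕0⊕1⊕1⊕0⊕1⊕0⊕1⊕0⊕1⊕0⊕0⊕0 = 0
s16: b16⊕b17⊕b18⊕b19⊕b20⊕b21⊕b22⊕b23⊕b24⊕b25⊕b26⊕b27⊕b28⊕b29⊕b30⊕b31 = 1⊕1⊕0⊕1⊕1⊕0⊕0⊕0⊕1⊕0⊕1⊕0⊕1⊕0⊕0⊕0 = 1
Syndrome (s16...s1) = 10101 → position 21.
Flip bit 21: corrected codeword = 1110001101101101101110010101000
Data bits at positions 3,5,6,7,9,10,11,12,13,14,15,17,18,19,20,21,22,23,24,25,26,27,28,29,30,31: 10010110110101110010101000

10010110110101110010101000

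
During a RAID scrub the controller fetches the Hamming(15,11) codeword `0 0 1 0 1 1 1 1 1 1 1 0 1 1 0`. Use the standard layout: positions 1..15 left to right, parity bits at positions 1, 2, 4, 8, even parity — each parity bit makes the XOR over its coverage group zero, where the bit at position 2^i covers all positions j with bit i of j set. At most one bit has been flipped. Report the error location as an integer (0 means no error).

4

s1: b1⊕b3⊕b5⊕b7⊕b9⊕b11⊕b13⊕b15 = 0⊕1⊕1⊕1⊕1⊕1⊕1⊕0 = 0
s2: b2⊕b3⊕b6⊕b7⊕b10⊕b11⊕b14⊕b15 = 0⊕1⊕1⊕1⊕1⊕1⊕1⊕0 = 0
s4: b4⊕b5⊕b6⊕b7⊕b12⊕b13⊕b14⊕b15 = 0⊕1⊕1⊕1⊕0⊕1⊕1⊕0 = 1
s8: b8⊕b9⊕b10⊕b11⊕b12⊕b13⊕b14⊕b15 = 1⊕1⊕1⊕1⊕0⊕1⊕1⊕0 = 0
Syndrome (s8...s1) = 0100 → position 4.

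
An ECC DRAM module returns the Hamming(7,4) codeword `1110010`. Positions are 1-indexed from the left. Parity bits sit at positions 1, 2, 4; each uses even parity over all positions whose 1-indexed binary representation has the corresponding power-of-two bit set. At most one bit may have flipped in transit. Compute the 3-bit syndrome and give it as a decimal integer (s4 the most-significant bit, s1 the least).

s1: b1⊕b3⊕b5⊕b7 = 1⊕1⊕0⊕0 = 0
s2: b2⊕b3⊕b6⊕b7 = 1⊕1⊕1⊕0 = 1
s4: b4⊕b5⊕b6⊕b7 = 0⊕0⊕1⊕0 = 1
Syndrome (s4...s1) = 110 → position 6.

6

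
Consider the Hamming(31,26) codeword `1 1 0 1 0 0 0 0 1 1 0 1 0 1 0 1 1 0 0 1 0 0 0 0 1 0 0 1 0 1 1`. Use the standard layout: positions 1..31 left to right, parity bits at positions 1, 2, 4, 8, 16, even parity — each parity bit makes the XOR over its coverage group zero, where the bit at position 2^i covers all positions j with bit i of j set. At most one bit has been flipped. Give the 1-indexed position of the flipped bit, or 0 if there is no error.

s1: b1⊕b3⊕b5⊕b7⊕b9⊕b11⊕b13⊕b15⊕b17⊕b19⊕b21⊕b23⊕b25⊕b27⊕b29⊕b31 = 1⊕0⊕0⊕0⊕1⊕0⊕0⊕0⊕1⊕0⊕0⊕0⊕1⊕0⊕0⊕1 = 1
s2: b2⊕b3⊕b6⊕b7⊕b10⊕b11⊕b14⊕b15⊕b18⊕b19⊕b22⊕b23⊕b26⊕b27⊕b30⊕b31 = 1⊕0⊕0⊕0⊕1⊕0⊕1⊕0⊕0⊕0⊕0⊕0⊕0⊕0⊕1⊕1 = 1
s4: b4⊕b5⊕b6⊕b7⊕b12⊕b13⊕b14⊕b15⊕b20⊕b21⊕b22⊕b23⊕b28⊕b29⊕b30⊕b31 = 1⊕0⊕0⊕0⊕1⊕0⊕1⊕0⊕1⊕0⊕0⊕0⊕1⊕0⊕1⊕1 = 1
s8: b8⊕b9⊕b10⊕b11⊕b12⊕b13⊕b14⊕b15⊕b24⊕b25⊕b26⊕b27⊕b28⊕b29⊕b30⊕b31 = 0⊕1⊕1⊕0⊕1⊕0⊕1⊕0⊕0⊕1⊕0⊕0⊕1⊕0⊕1⊕1 = 0
s16: b16⊕b17⊕b18⊕b19⊕b20⊕b21⊕b22⊕b23⊕b24⊕b25⊕b26⊕b27⊕b28⊕b29⊕b30⊕b31 = 1⊕1⊕0⊕0⊕1⊕0⊕0⊕0⊕0⊕1⊕0⊕0⊕1⊕0⊕1⊕1 = 1
Syndrome (s16...s1) = 10111 → position 23.

23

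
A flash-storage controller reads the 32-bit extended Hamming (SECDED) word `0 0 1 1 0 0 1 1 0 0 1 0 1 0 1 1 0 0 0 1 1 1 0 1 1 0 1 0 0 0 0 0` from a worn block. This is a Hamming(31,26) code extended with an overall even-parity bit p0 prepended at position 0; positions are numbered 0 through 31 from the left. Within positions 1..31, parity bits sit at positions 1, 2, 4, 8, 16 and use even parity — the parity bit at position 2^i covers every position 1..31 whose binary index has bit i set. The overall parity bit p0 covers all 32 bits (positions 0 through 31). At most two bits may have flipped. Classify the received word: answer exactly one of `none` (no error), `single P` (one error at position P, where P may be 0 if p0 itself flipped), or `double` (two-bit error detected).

none

s1: b1⊕b3⊕b5⊕b7⊕b9⊕b11⊕b13⊕b15⊕b17⊕b19⊕b21⊕b23⊕b25⊕b27⊕b29⊕b31 = 0⊕1⊕0⊕1⊕0⊕0⊕0⊕1⊕0⊕1⊕1⊕1⊕0⊕0⊕0⊕0 = 0
s2: b2⊕b3⊕b6⊕b7⊕b10⊕b11⊕b14⊕b15⊕b18⊕b19⊕b22⊕b23⊕b26⊕b27⊕b30⊕b31 = 1⊕1⊕1⊕1⊕1⊕0⊕1⊕1⊕0⊕1⊕0⊕1⊕1⊕0⊕0⊕0 = 0
s4: b4⊕b5⊕b6⊕b7⊕b12⊕b13⊕b14⊕b15⊕b20⊕b21⊕b22⊕b23⊕b28⊕b29⊕b30⊕b31 = 0⊕0⊕1⊕1⊕1⊕0⊕1⊕1⊕1⊕1⊕0⊕1⊕0⊕0⊕0⊕0 = 0
s8: b8⊕b9⊕b10⊕b11⊕b12⊕b13⊕b14⊕b15⊕b24⊕b25⊕b26⊕b27⊕b28⊕b29⊕b30⊕b31 = 0⊕0⊕1⊕0⊕1⊕0⊕1⊕1⊕1⊕0⊕1⊕0⊕0⊕0⊕0⊕0 = 0
s16: b16⊕b17⊕b18⊕b19⊕b20⊕b21⊕b22⊕b23⊕b24⊕b25⊕b26⊕b27⊕b28⊕b29⊕b30⊕b31 = 0⊕0⊕0⊕1⊕1⊕1⊕0⊕1⊕1⊕0⊕1⊕0⊕0⊕0⊕0⊕0 = 0
Syndrome (s16...s1) = 00000 → position 0 (no error).
Overall parity (XOR of all 32 bits, including p0): 0⊕0⊕1⊕1⊕0⊕0⊕1⊕1⊕0⊕0⊕1⊕0⊕1⊕0⊕1⊕1⊕0⊕0⊕0⊕1⊕1⊕1⊕0⊕1⊕1⊕0⊕1⊕0⊕0⊕0⊕0⊕0 = 0
Overall=0, syndrome position=0 → no error.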